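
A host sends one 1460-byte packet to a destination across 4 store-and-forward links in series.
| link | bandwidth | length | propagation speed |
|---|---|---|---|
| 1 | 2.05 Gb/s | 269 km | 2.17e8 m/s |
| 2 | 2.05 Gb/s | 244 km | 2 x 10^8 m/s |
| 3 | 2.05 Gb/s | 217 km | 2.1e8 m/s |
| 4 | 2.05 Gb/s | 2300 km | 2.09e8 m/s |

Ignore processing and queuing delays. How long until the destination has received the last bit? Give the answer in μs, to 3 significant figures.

L = 1460 × 8 = 11680 bits.
Transmission delay per hop = L/R = 11680/2.05e+09 = 5.69756 μs; 4 hops → 22.7902 μs.
Propagation delays (d/s per hop): 1239.63, 1220, 1033.33, 11004.8 μs; sum = 14497.7 μs.
End-to-end = 14500 μs.

14500 μs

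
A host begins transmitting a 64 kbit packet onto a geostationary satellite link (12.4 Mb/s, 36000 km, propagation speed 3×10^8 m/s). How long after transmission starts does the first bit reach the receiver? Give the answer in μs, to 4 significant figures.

120000 μs

First bit experiences only propagation delay: d/s = 36000000/300000000 = 120000 μs.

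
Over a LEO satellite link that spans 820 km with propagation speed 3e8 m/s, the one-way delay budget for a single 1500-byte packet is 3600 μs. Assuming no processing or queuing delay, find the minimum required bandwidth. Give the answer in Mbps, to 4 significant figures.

13.85 Mbps

L = 12000 bits.
Propagation delay = 820000 / 300000000 = 2733.33 μs.
Transmission budget = 3600 − 2733.33 = 866.667 μs.
R ≥ L / t_tx = 12000 bits / 0.000866667 s = 13.85 Mbps.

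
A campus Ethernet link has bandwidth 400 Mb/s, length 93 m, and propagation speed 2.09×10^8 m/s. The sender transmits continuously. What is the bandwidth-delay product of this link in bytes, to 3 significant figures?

22.2 bytes

Propagation delay = 93 / 209000000 = 4.44976e-07 s.
BDP = R × t_prop = 400000000 × 4.44976e-07 = 177.99 bits.
In bytes: 177.99/8 = 22.2 bytes.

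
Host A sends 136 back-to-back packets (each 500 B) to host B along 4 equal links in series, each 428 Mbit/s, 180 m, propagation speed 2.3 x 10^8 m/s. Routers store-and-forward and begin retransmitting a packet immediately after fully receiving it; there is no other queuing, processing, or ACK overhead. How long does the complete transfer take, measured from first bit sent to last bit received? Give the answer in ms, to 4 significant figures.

1.302 ms

Per-hop transmission t_tx = L/R = 4000/428000000 = 0.00934579 ms.
Per-hop propagation t_prop = 180/2.3e+08 = 0.000782609 ms.
Pipeline fill: first packet needs 4·t_tx to clear all hops; remaining 135 packets each add one t_tx.
Total = (4+136-1)·t_tx + 4·t_prop = 139·0.00934579 + 4·0.000782609 = 1.302 ms.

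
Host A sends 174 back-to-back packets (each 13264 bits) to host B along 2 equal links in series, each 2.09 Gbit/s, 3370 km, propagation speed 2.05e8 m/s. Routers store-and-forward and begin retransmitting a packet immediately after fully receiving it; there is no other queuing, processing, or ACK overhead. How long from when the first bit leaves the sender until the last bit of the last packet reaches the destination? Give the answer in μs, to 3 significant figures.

34000 μs

Per-hop transmission t_tx = L/R = 13264/2.09e+09 = 6.34641 μs.
Per-hop propagation t_prop = 3370000/2.05e+08 = 16439 μs.
Pipeline fill: first packet needs 2·t_tx to clear all hops; remaining 173 packets each add one t_tx.
Total = (2+174-1)·t_tx + 2·t_prop = 175·6.34641 + 2·16439 = 34000 μs.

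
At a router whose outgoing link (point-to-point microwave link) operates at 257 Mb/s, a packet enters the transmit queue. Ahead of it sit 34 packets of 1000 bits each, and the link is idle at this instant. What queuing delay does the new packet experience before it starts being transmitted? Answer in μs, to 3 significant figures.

132 μs

Each queued packet: L/R = 1000/257000000 = 3.89105 μs.
34 queued → 132.296 μs.
Queuing delay = 132 μs.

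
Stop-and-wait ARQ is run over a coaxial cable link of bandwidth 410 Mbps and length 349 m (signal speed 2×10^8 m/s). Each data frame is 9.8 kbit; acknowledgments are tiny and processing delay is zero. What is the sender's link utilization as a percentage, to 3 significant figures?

t_tx = L/R = 9800/410000000 = 2.39024e-05 s.
t_prop = 349/200000000 = 1.745e-06 s; RTT = 3.49e-06 s.
Cycle = t_tx + RTT = 2.73924e-05 s.
Utilization = t_tx / cycle = 2.39024e-05/2.73924e-05 = 87.3 %.

87.3 %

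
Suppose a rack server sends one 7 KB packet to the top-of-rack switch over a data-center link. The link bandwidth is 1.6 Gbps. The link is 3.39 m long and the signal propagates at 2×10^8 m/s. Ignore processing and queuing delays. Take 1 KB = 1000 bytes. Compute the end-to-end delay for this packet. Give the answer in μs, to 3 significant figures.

L = 56000 bits.
Transmission delay = L/R = 56000 / 1600000000 = 35 μs.
Propagation delay = d/s = 3.39 m / 200000000 m/s = 0.01695 μs.
Total = 35.0 μs.

35.0 μs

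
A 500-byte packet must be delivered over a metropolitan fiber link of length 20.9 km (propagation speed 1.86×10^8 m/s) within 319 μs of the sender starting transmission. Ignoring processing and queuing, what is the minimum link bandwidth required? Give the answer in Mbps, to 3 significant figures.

L = 4000 bits.
Propagation delay = 20900 / 186000000 = 112.366 μs.
Transmission budget = 319 − 112.366 = 206.634 μs.
R ≥ L / t_tx = 4000 bits / 0.000206634 s = 19.4 Mbps.

19.4 Mbps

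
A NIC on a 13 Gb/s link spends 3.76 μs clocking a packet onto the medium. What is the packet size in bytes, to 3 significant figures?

L = R × t_tx = 13000000000 b/s × 3.76e-06 s = 48880 bits.
In bytes: 48880 / 8 = 6110 bytes.

6110 bytes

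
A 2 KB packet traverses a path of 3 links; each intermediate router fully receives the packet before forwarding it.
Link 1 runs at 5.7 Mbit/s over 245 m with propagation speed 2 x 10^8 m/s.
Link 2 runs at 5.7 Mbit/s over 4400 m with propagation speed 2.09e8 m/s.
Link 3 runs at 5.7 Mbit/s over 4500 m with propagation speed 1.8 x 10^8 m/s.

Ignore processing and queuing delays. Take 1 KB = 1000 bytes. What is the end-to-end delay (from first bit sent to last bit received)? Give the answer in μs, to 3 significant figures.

L = 16000 bits.
Transmission delay per hop = L/R = 16000/5700000 = 2807.02 μs; 3 hops → 8421.05 μs.
Propagation delays (d/s per hop): 1.225, 21.0526, 25 μs; sum = 47.2776 μs.
End-to-end = 8470 μs.

8470 μs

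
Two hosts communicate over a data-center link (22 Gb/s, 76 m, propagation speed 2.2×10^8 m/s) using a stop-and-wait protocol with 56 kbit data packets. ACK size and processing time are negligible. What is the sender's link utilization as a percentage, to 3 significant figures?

78.7 %

t_tx = L/R = 56000/22000000000 = 2.54545e-06 s.
t_prop = 76/2.2e+08 = 3.45455e-07 s; RTT = 6.90909e-07 s.
Cycle = t_tx + RTT = 3.23636e-06 s.
Utilization = t_tx / cycle = 2.54545e-06/3.23636e-06 = 78.7 %.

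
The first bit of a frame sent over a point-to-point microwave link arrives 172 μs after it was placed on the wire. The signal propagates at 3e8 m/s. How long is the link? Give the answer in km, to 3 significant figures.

d = s × t_prop = 300000000 × 0.000172 = 51.6 km.

51.6 km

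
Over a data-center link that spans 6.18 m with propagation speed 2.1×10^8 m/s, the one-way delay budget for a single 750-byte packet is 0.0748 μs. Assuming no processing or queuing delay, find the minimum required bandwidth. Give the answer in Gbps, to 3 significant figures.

L = 6000 bits.
Propagation delay = 6.18 / 210000000 = 0.0294286 μs.
Transmission budget = 0.0748 − 0.0294286 = 0.0453714 μs.
R ≥ L / t_tx = 6000 bits / 4.53714e-08 s = 132 Gbps.

132 Gbps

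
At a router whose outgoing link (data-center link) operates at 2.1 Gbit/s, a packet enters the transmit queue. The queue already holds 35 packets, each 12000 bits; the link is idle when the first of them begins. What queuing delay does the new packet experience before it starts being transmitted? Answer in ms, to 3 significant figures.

0.200 ms

Each queued packet: L/R = 12000/2100000000 = 0.00571429 ms.
35 queued → 0.2 ms.
Queuing delay = 0.200 ms.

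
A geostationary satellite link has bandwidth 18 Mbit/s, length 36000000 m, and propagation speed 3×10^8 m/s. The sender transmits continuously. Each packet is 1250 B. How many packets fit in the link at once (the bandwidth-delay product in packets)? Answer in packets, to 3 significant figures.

216 packets

Propagation delay = 36000000 / 300000000 = 0.12 s.
BDP = R × t_prop = 18000000 × 0.12 = 2160000 bits.
In packets of 10000 bits: 216 packets.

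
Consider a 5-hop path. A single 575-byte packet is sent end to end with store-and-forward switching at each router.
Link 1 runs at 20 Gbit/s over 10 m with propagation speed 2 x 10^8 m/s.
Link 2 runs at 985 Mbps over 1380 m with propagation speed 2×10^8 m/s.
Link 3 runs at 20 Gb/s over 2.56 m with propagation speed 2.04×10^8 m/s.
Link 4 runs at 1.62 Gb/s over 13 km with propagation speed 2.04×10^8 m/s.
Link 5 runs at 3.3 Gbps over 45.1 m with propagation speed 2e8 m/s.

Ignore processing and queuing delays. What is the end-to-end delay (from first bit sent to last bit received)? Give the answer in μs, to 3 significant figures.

L = 575 × 8 = 4600 bits.
Transmission delays (L/R per hop): 0.23, 4.67005, 0.23, 2.83951, 1.39394 μs; sum = 9.3635 μs.
Propagation delays (d/s per hop): 0.05, 6.9, 0.012549, 63.7255, 0.2255 μs; sum = 70.9135 μs.
End-to-end = 80.3 μs.

80.3 μs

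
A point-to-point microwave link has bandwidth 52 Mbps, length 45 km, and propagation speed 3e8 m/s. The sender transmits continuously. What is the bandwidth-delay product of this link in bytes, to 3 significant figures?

Propagation delay = 45000 / 300000000 = 0.00015 s.
BDP = R × t_prop = 52000000 × 0.00015 = 7800 bits.
In bytes: 7800/8 = 975 bytes.

975 bytes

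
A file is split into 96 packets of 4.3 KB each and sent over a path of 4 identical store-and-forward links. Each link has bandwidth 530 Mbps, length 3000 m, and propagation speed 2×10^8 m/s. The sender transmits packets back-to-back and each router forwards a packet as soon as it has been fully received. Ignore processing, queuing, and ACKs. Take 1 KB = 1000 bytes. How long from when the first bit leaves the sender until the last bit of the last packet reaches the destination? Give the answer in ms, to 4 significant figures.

6.486 ms

Per-hop transmission t_tx = L/R = 34400/530000000 = 0.0649057 ms.
Per-hop propagation t_prop = 3000/200000000 = 0.015 ms.
Pipeline fill: first packet needs 4·t_tx to clear all hops; remaining 95 packets each add one t_tx.
Total = (4+96-1)·t_tx + 4·t_prop = 99·0.0649057 + 4·0.015 = 6.486 ms.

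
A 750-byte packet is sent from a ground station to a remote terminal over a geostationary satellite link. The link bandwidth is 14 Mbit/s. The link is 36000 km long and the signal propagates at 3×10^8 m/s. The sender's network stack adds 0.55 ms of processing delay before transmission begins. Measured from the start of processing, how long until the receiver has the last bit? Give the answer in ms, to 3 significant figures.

121 ms

L = 750 × 8 = 6000 bits.
Transmission delay = L/R = 6000 / 14000000 = 0.428571 ms.
Propagation delay = d/s = 36000000 m / 300000000 m/s = 120 ms.
Plus processing delay 0.55 ms = 0.55 ms.
Total = 121 ms.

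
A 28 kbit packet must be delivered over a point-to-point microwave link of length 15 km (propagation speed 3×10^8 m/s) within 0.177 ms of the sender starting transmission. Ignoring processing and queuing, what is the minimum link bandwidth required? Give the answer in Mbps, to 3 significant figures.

Propagation delay = 15000 / 300000000 = 0.05 ms.
Transmission budget = 0.177 − 0.05 = 0.127 ms.
R ≥ L / t_tx = 28000 bits / 0.000127 s = 220 Mbps.

220 Mbps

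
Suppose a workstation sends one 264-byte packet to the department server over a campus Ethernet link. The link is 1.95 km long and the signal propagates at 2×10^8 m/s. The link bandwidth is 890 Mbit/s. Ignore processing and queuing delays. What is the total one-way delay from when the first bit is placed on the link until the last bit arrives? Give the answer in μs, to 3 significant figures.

12.1 μs

L = 264 × 8 = 2112 bits.
Transmission delay = L/R = 2112 / 890000000 = 2.37303 μs.
Propagation delay = d/s = 1950 m / 200000000 m/s = 9.75 μs.
Total = 12.1 μs.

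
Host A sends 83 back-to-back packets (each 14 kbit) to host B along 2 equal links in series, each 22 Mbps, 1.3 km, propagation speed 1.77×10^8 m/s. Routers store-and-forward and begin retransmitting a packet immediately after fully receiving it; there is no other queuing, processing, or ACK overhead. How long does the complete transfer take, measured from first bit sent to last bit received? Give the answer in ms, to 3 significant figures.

Per-hop transmission t_tx = L/R = 14000/22000000 = 0.636364 ms.
Per-hop propagation t_prop = 1300/177000000 = 0.00734463 ms.
Pipeline fill: first packet needs 2·t_tx to clear all hops; remaining 82 packets each add one t_tx.
Total = (2+83-1)·t_tx + 2·t_prop = 84·0.636364 + 2·0.00734463 = 53.5 ms.

53.5 ms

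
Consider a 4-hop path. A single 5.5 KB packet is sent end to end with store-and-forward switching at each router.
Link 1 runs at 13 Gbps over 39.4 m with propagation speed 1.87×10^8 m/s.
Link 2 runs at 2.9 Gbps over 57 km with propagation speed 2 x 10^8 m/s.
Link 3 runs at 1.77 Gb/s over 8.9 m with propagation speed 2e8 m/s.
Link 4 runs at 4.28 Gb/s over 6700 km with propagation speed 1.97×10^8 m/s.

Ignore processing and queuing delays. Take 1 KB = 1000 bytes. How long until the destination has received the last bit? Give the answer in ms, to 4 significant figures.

L = 44000 bits.
Transmission delays (L/R per hop): 0.00338462, 0.0151724, 0.0248588, 0.0102804 ms; sum = 0.0536962 ms.
Propagation delays (d/s per hop): 0.000210695, 0.285, 4.45e-05, 34.0102 ms; sum = 34.2954 ms.
End-to-end = 34.35 ms.

34.35 ms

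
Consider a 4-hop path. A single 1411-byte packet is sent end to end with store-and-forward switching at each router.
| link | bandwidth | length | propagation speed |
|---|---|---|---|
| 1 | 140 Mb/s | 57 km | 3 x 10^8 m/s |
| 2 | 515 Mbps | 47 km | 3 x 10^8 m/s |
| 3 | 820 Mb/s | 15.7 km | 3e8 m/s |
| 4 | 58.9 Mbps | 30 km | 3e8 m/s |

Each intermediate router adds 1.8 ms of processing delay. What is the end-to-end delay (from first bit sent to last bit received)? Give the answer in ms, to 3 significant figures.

L = 1411 × 8 = 11288 bits.
Transmission delays (L/R per hop): 0.0806286, 0.0219184, 0.0137659, 0.191647 ms; sum = 0.30796 ms.
Propagation delays (d/s per hop): 0.19, 0.156667, 0.0523333, 0.1 ms; sum = 0.499 ms.
Processing at 3 router(s): 3 × 1.8 ms = 5.4 ms.
End-to-end = 6.21 ms.

6.21 ms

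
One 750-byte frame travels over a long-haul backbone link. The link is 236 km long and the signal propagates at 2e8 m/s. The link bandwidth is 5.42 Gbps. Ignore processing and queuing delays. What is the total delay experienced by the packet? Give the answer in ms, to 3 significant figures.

1.18 ms

L = 750 × 8 = 6000 bits.
Transmission delay = L/R = 6000 / 5420000000 = 0.00110701 ms.
Propagation delay = d/s = 236000 m / 200000000 m/s = 1.18 ms.
Total = 1.18 ms.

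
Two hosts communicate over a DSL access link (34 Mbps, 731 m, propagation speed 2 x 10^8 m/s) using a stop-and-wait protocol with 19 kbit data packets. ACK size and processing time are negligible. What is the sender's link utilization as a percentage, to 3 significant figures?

t_tx = L/R = 19000/34000000 = 0.000558824 s.
t_prop = 731/200000000 = 3.655e-06 s; RTT = 7.31e-06 s.
Cycle = t_tx + RTT = 0.000566134 s.
Utilization = t_tx / cycle = 0.000558824/0.000566134 = 98.7 %.

98.7 %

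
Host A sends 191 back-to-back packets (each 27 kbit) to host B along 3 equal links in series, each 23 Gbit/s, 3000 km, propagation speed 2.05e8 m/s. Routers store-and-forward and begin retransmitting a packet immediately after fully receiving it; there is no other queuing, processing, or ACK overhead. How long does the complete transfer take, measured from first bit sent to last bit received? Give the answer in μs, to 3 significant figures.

44100 μs

Per-hop transmission t_tx = L/R = 27000/23000000000 = 1.17391 μs.
Per-hop propagation t_prop = 3000000/2.05e+08 = 14634.1 μs.
Pipeline fill: first packet needs 3·t_tx to clear all hops; remaining 190 packets each add one t_tx.
Total = (3+191-1)·t_tx + 3·t_prop = 193·1.17391 + 3·14634.1 = 44100 μs.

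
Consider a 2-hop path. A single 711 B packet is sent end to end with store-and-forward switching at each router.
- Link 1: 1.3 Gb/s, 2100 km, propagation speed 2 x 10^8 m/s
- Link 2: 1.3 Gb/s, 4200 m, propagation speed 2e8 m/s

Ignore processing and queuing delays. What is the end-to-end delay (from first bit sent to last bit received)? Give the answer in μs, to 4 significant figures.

10530 μs

L = 711 × 8 = 5688 bits.
Transmission delay per hop = L/R = 5688/1300000000 = 4.37538 μs; 2 hops → 8.75077 μs.
Propagation delays (d/s per hop): 10500, 21 μs; sum = 10521 μs.
End-to-end = 10530 μs.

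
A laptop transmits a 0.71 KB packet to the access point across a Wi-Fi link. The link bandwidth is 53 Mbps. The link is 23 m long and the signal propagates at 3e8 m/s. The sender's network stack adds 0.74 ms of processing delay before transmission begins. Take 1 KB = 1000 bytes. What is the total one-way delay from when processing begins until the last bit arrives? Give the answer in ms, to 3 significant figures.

0.847 ms

L = 5680 bits.
Transmission delay = L/R = 5680 / 53000000 = 0.10717 ms.
Propagation delay = d/s = 23 m / 300000000 m/s = 7.66667e-05 ms.
Plus processing delay 0.74 ms = 0.74 ms.
Total = 0.847 ms.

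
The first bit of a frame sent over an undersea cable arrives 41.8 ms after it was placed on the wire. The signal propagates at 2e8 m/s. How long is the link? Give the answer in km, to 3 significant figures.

d = s × t_prop = 200000000 × 0.0418 = 8360 km.

8360 km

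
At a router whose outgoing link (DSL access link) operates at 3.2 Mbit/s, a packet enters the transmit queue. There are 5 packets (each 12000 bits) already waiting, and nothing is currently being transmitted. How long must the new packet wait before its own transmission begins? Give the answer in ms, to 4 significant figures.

18.75 ms

Each queued packet: L/R = 12000/3200000 = 3.75 ms.
5 queued → 18.75 ms.
Queuing delay = 18.75 ms.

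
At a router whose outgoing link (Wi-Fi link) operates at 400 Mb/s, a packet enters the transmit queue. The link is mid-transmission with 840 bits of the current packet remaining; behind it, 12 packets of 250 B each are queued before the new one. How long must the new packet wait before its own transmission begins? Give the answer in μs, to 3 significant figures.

62.1 μs

Each queued packet: L/R = 2000/400000000 = 5 μs.
12 queued → 60 μs.
Plus remaining 840 bits of current packet: 2.1 μs.
Queuing delay = 62.1 μs.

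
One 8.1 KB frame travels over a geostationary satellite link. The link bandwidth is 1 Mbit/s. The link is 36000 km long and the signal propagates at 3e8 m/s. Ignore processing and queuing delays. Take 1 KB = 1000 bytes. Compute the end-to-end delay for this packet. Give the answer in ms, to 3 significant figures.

L = 64800 bits.
Transmission delay = L/R = 64800 / 1000000 = 64.8 ms.
Propagation delay = d/s = 36000000 m / 300000000 m/s = 120 ms.
Total = 185 ms.

185 ms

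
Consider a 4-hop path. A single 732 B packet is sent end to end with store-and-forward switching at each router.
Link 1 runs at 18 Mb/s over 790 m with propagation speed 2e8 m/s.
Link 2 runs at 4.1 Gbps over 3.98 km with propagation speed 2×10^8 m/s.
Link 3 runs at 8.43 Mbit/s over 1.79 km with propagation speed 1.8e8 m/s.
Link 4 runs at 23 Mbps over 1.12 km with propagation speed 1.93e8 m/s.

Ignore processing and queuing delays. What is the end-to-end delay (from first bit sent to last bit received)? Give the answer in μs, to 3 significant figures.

1320 μs

L = 732 × 8 = 5856 bits.
Transmission delays (L/R per hop): 325.333, 1.42829, 694.662, 254.609 μs; sum = 1276.03 μs.
Propagation delays (d/s per hop): 3.95, 19.9, 9.94444, 5.80311 μs; sum = 39.5976 μs.
End-to-end = 1320 μs.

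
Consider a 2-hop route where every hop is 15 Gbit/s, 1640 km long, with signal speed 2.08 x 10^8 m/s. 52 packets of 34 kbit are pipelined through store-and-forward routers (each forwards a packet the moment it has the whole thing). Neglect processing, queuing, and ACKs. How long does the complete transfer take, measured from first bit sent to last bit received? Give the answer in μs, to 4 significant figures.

Per-hop transmission t_tx = L/R = 34000/15000000000 = 2.26667 μs.
Per-hop propagation t_prop = 1640000/208000000 = 7884.62 μs.
Pipeline fill: first packet needs 2·t_tx to clear all hops; remaining 51 packets each add one t_tx.
Total = (2+52-1)·t_tx + 2·t_prop = 53·2.26667 + 2·7884.62 = 15890 μs.

15890 μs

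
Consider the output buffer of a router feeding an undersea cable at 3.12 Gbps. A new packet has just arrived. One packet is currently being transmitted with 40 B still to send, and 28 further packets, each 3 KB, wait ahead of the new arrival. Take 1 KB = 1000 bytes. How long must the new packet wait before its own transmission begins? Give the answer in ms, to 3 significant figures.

Each queued packet: L/R = 24000/3120000000 = 0.00769231 ms.
28 queued → 0.215385 ms.
Plus remaining 320 bits of current packet: 0.000102564 ms.
Queuing delay = 0.215 ms.

0.215 ms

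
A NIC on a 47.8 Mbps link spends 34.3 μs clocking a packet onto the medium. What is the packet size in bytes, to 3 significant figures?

205 bytes

L = R × t_tx = 47800000 b/s × 3.43e-05 s = 1639.54 bits.
In bytes: 1639.54 / 8 = 205 bytes.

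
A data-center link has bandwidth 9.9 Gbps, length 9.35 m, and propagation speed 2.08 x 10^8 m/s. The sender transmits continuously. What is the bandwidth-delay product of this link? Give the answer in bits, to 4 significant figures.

445.0 bits

Propagation delay = 9.35 / 208000000 = 4.49519e-08 s.
BDP = R × t_prop = 9900000000 × 4.49519e-08 = 445.024 bits.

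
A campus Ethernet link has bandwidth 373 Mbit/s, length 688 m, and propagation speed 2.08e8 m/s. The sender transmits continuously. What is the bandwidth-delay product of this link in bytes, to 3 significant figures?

Propagation delay = 688 / 208000000 = 3.30769e-06 s.
BDP = R × t_prop = 373000000 × 3.30769e-06 = 1233.77 bits.
In bytes: 1233.77/8 = 154 bytes.

154 bytes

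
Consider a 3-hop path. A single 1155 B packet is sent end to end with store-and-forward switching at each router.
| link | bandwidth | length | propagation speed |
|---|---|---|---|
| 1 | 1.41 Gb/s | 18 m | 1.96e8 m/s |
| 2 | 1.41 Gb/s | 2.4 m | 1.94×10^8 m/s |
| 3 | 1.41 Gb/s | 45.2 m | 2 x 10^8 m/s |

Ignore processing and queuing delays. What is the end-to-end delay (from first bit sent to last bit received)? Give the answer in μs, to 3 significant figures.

L = 1155 × 8 = 9240 bits.
Transmission delay per hop = L/R = 9240/1410000000 = 6.55319 μs; 3 hops → 19.6596 μs.
Propagation delays (d/s per hop): 0.0918367, 0.0123711, 0.226 μs; sum = 0.330208 μs.
End-to-end = 20.0 μs.

20.0 μs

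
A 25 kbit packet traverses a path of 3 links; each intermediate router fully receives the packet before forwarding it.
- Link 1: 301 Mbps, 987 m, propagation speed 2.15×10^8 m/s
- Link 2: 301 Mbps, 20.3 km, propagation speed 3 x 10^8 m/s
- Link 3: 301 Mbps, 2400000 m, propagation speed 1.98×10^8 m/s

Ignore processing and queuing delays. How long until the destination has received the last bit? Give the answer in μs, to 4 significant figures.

12440 μs

L = 25000 bits.
Transmission delay per hop = L/R = 25000/301000000 = 83.0565 μs; 3 hops → 249.169 μs.
Propagation delays (d/s per hop): 4.5907, 67.6667, 12121.2 μs; sum = 12193.5 μs.
End-to-end = 12440 μs.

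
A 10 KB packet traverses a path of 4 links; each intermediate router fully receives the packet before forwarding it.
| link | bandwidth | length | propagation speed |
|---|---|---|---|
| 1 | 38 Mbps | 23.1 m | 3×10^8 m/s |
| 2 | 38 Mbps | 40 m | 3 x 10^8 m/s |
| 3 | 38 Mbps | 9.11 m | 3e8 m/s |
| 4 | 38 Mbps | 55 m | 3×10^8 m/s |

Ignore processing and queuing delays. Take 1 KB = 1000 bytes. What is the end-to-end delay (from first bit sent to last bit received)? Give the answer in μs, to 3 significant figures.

L = 80000 bits.
Transmission delay per hop = L/R = 80000/38000000 = 2105.26 μs; 4 hops → 8421.05 μs.
Propagation delays (d/s per hop): 0.077, 0.133333, 0.0303667, 0.183333 μs; sum = 0.424033 μs.
End-to-end = 8420 μs.

8420 μs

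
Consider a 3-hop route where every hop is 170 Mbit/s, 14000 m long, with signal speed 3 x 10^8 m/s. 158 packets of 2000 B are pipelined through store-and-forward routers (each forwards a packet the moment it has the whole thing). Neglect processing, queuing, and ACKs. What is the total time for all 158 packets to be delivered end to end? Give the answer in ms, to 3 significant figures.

Per-hop transmission t_tx = L/R = 16000/170000000 = 0.0941176 ms.
Per-hop propagation t_prop = 14000/300000000 = 0.0466667 ms.
Pipeline fill: first packet needs 3·t_tx to clear all hops; remaining 157 packets each add one t_tx.
Total = (3+158-1)·t_tx + 3·t_prop = 160·0.0941176 + 3·0.0466667 = 15.2 ms.

15.2 ms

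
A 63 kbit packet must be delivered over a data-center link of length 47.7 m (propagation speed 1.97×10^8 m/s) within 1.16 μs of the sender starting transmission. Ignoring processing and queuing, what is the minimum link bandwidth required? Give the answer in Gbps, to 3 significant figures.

68.6 Gbps

Propagation delay = 47.7 / 197000000 = 0.242132 μs.
Transmission budget = 1.16 − 0.242132 = 0.917868 μs.
R ≥ L / t_tx = 63000 bits / 9.17868e-07 s = 68.6 Gbps.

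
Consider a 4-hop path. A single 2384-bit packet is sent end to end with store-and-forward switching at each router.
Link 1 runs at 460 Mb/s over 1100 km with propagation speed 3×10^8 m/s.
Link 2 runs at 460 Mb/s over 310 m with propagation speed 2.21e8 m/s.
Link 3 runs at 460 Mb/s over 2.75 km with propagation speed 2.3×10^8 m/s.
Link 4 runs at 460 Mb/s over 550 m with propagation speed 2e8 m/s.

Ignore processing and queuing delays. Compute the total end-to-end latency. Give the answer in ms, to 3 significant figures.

3.70 ms

Transmission delay per hop = L/R = 2384/460000000 = 0.00518261 ms; 4 hops → 0.0207304 ms.
Propagation delays (d/s per hop): 3.66667, 0.00140271, 0.0119565, 0.00275 ms; sum = 3.68278 ms.
End-to-end = 3.70 ms.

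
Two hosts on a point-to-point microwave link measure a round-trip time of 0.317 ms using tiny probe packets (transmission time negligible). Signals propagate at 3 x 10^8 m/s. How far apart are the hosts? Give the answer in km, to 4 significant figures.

One-way propagation = RTT/2 = 0.1585 ms.
d = s × t = 300000000 × 0.0001585 = 47.55 km.

47.55 km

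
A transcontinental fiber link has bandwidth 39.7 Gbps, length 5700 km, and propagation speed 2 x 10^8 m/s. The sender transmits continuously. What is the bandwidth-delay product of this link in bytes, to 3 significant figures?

Propagation delay = 5700000 / 200000000 = 0.0285 s.
BDP = R × t_prop = 39700000000 × 0.0285 = 1131450000 bits.
In bytes: 1131450000/8 = 141000000 bytes.

141000000 bytes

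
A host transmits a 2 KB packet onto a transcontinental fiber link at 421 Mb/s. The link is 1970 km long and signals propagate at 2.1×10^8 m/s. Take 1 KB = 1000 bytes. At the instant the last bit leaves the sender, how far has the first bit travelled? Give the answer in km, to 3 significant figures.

7.98 km

t_tx = L/R = 16000/421000000 = 3.80048e-05 s.
Distance = s × t_tx = 210000000 × 3.80048e-05 = 7.98 km.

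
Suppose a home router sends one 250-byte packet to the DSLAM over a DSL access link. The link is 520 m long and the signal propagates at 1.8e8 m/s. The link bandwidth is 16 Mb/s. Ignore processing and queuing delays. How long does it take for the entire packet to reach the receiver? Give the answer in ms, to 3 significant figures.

L = 250 × 8 = 2000 bits.
Transmission delay = L/R = 2000 / 16000000 = 0.125 ms.
Propagation delay = d/s = 520 m / 180000000 m/s = 0.00288889 ms.
Total = 0.128 ms.

0.128 ms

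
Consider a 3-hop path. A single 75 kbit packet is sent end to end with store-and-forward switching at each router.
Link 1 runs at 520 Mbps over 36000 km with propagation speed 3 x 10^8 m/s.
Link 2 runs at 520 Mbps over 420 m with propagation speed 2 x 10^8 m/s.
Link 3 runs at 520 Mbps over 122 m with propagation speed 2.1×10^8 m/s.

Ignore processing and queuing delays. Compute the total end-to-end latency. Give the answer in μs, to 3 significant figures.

L = 75000 bits.
Transmission delay per hop = L/R = 75000/520000000 = 144.231 μs; 3 hops → 432.692 μs.
Propagation delays (d/s per hop): 120000, 2.1, 0.580952 μs; sum = 120003 μs.
End-to-end = 120000 μs.

120000 μs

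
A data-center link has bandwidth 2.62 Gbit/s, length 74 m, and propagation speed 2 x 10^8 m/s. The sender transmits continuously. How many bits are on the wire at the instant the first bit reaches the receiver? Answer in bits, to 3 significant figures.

Propagation delay = 74 / 200000000 = 3.7e-07 s.
BDP = R × t_prop = 2620000000 × 3.7e-07 = 969.4 bits.

969 bits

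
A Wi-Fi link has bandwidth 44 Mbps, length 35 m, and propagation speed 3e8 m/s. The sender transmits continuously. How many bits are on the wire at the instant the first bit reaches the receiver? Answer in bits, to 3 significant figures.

5.13 bits

Propagation delay = 35 / 300000000 = 1.16667e-07 s.
BDP = R × t_prop = 44000000 × 1.16667e-07 = 5.13333 bits.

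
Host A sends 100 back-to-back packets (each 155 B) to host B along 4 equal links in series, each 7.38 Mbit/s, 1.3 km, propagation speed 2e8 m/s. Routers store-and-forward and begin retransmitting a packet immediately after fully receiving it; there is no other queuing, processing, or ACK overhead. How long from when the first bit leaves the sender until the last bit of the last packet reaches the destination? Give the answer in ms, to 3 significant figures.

Per-hop transmission t_tx = L/R = 1240/7380000 = 0.168022 ms.
Per-hop propagation t_prop = 1300/200000000 = 0.0065 ms.
Pipeline fill: first packet needs 4·t_tx to clear all hops; remaining 99 packets each add one t_tx.
Total = (4+100-1)·t_tx + 4·t_prop = 103·0.168022 + 4·0.0065 = 17.3 ms.

17.3 ms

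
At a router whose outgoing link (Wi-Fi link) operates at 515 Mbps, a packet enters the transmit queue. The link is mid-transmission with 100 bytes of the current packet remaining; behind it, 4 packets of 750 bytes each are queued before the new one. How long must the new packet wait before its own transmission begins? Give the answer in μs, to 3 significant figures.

Each queued packet: L/R = 6000/515000000 = 11.6505 μs.
4 queued → 46.6019 μs.
Plus remaining 800 bits of current packet: 1.5534 μs.
Queuing delay = 48.2 μs.

48.2 μs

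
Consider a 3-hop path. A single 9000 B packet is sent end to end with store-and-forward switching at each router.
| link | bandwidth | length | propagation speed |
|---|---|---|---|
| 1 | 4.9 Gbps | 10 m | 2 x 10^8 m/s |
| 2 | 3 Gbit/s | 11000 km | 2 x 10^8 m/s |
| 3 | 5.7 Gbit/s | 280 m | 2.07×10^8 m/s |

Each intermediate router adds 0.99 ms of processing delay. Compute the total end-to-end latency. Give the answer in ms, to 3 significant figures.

L = 9000 × 8 = 72000 bits.
Transmission delays (L/R per hop): 0.0146939, 0.024, 0.0126316 ms; sum = 0.0513255 ms.
Propagation delays (d/s per hop): 5e-05, 55, 0.00135266 ms; sum = 55.0014 ms.
Processing at 2 router(s): 2 × 0.99 ms = 1.98 ms.
End-to-end = 57.0 ms.

57.0 ms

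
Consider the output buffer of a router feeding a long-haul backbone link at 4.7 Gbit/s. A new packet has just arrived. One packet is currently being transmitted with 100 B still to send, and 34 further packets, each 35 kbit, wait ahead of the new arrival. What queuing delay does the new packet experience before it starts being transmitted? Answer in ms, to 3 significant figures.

Each queued packet: L/R = 35000/4700000000 = 0.00744681 ms.
34 queued → 0.253191 ms.
Plus remaining 800 bits of current packet: 0.000170213 ms.
Queuing delay = 0.253 ms.

0.253 ms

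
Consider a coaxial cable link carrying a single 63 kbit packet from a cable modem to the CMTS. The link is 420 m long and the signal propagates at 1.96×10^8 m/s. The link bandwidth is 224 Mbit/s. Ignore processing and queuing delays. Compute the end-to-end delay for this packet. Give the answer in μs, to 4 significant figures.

L = 63000 bits.
Transmission delay = L/R = 63000 / 224000000 = 281.25 μs.
Propagation delay = d/s = 420 m / 196000000 m/s = 2.14286 μs.
Total = 283.4 μs.

283.4 μs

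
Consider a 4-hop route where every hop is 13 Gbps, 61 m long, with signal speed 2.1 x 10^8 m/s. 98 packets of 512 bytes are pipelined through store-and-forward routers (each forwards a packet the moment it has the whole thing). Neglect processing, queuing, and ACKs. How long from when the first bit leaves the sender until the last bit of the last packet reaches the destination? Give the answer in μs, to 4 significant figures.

32.98 μs

Per-hop transmission t_tx = L/R = 4096/13000000000 = 0.315077 μs.
Per-hop propagation t_prop = 61/210000000 = 0.290476 μs.
Pipeline fill: first packet needs 4·t_tx to clear all hops; remaining 97 packets each add one t_tx.
Total = (4+98-1)·t_tx + 4·t_prop = 101·0.315077 + 4·0.290476 = 32.98 μs.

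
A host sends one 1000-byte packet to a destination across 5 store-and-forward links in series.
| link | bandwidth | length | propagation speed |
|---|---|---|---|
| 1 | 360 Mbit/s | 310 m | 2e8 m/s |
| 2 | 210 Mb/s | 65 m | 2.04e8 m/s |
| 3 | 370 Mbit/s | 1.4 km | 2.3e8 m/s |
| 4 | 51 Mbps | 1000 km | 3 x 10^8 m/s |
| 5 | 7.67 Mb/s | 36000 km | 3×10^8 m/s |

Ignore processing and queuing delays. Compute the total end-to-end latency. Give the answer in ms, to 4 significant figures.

124.6 ms

L = 1000 × 8 = 8000 bits.
Transmission delays (L/R per hop): 0.0222222, 0.0380952, 0.0216216, 0.156863, 1.04302 ms; sum = 1.28183 ms.
Propagation delays (d/s per hop): 0.00155, 0.000318627, 0.00608696, 3.33333, 120 ms; sum = 123.341 ms.
End-to-end = 124.6 ms.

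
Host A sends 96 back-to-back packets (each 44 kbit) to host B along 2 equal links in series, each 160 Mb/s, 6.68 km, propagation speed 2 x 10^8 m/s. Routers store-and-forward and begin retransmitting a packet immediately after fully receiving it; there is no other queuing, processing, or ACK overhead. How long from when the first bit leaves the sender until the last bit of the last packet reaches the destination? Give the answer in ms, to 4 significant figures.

Per-hop transmission t_tx = L/R = 44000/160000000 = 0.275 ms.
Per-hop propagation t_prop = 6680/200000000 = 0.0334 ms.
Pipeline fill: first packet needs 2·t_tx to clear all hops; remaining 95 packets each add one t_tx.
Total = (2+96-1)·t_tx + 2·t_prop = 97·0.275 + 2·0.0334 = 26.74 ms.

26.74 ms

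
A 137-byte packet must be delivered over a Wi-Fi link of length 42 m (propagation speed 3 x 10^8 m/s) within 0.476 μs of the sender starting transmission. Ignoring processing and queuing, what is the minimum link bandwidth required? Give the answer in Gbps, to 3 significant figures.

L = 1096 bits.
Propagation delay = 42 / 300000000 = 0.14 μs.
Transmission budget = 0.476 − 0.14 = 0.336 μs.
R ≥ L / t_tx = 1096 bits / 3.36e-07 s = 3.26 Gbps.

3.26 Gbps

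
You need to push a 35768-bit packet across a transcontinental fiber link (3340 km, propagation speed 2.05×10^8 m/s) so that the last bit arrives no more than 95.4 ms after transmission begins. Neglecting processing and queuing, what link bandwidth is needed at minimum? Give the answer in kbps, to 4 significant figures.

452.1 kbps

Propagation delay = 3340000 / 2.05e+08 = 16.2927 ms.
Transmission budget = 95.4 − 16.2927 = 79.1073 ms.
R ≥ L / t_tx = 35768 bits / 0.0791073 s = 452.1 kbps.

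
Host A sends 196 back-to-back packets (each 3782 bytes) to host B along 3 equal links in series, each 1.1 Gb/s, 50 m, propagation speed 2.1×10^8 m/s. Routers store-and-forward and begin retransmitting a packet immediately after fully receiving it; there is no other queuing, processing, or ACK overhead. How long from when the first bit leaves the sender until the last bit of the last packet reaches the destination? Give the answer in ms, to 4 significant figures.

Per-hop transmission t_tx = L/R = 30256/1100000000 = 0.0275055 ms.
Per-hop propagation t_prop = 50/210000000 = 0.000238095 ms.
Pipeline fill: first packet needs 3·t_tx to clear all hops; remaining 195 packets each add one t_tx.
Total = (3+196-1)·t_tx + 3·t_prop = 198·0.0275055 + 3·0.000238095 = 5.447 ms.

5.447 ms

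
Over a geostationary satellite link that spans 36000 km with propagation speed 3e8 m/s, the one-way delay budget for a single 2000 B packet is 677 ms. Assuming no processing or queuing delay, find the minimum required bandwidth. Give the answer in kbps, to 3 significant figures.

L = 16000 bits.
Propagation delay = 36000000 / 300000000 = 120 ms.
Transmission budget = 677 − 120 = 557 ms.
R ≥ L / t_tx = 16000 bits / 0.557 s = 28.7 kbps.

28.7 kbps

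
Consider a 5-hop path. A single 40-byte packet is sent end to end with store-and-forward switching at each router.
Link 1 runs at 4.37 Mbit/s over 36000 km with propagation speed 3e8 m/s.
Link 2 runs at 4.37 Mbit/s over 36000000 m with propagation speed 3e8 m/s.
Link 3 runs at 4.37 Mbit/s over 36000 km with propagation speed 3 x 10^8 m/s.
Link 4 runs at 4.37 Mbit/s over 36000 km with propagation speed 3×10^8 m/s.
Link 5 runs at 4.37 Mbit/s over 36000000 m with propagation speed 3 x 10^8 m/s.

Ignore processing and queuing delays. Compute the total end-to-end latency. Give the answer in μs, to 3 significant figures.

L = 40 × 8 = 320 bits.
Transmission delay per hop = L/R = 320/4370000 = 73.2265 μs; 5 hops → 366.133 μs.
Propagation delays (d/s per hop): 120000, 120000, 120000, 120000, 120000 μs; sum = 600000 μs.
End-to-end = 600000 μs.

600000 μs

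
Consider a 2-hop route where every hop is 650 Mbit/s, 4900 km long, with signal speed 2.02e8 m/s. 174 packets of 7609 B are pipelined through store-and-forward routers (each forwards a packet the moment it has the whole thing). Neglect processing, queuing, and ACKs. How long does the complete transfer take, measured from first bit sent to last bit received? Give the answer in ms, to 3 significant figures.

Per-hop transmission t_tx = L/R = 60872/650000000 = 0.0936492 ms.
Per-hop propagation t_prop = 4900000/202000000 = 24.2574 ms.
Pipeline fill: first packet needs 2·t_tx to clear all hops; remaining 173 packets each add one t_tx.
Total = (2+174-1)·t_tx + 2·t_prop = 175·0.0936492 + 2·24.2574 = 64.9 ms.

64.9 ms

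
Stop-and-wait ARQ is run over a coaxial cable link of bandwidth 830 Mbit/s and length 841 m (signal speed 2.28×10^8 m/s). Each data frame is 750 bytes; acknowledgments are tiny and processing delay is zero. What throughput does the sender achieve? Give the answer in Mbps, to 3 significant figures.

t_tx = L/R = 6000/830000000 = 7.22892e-06 s.
t_prop = 841/2.28e+08 = 3.6886e-06 s; RTT = 7.37719e-06 s.
Cycle = t_tx + RTT = 1.46061e-05 s.
Throughput = L / cycle = 6000 / 1.46061e-05 = 411 Mbps.

411 Mbps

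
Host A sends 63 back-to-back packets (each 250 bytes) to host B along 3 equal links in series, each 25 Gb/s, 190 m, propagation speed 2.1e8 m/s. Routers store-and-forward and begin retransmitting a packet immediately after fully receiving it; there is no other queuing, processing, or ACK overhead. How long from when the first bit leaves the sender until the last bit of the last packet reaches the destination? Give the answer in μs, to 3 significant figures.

7.91 μs

Per-hop transmission t_tx = L/R = 2000/25000000000 = 0.08 μs.
Per-hop propagation t_prop = 190/210000000 = 0.904762 μs.
Pipeline fill: first packet needs 3·t_tx to clear all hops; remaining 62 packets each add one t_tx.
Total = (3+63-1)·t_tx + 3·t_prop = 65·0.08 + 3·0.904762 = 7.91 μs.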